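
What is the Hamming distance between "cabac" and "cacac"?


Comparing "cabac" and "cacac" position by position:
  Position 0: 'c' vs 'c' => same
  Position 1: 'a' vs 'a' => same
  Position 2: 'b' vs 'c' => differ
  Position 3: 'a' vs 'a' => same
  Position 4: 'c' vs 'c' => same
Total differences (Hamming distance): 1

1


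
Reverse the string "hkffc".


Input: hkffc
Reading characters right to left:
  Position 4: 'c'
  Position 3: 'f'
  Position 2: 'f'
  Position 1: 'k'
  Position 0: 'h'
Reversed: cffkh

cffkh


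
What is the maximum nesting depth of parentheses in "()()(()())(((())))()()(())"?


Input: "()()(()())(((())))()()(())"
Tracking depth:
  Position 0 '(': depth becomes 1
  Position 1 ')': depth becomes 0
  Position 2 '(': depth becomes 1
  Position 3 ')': depth becomes 0
  Position 4 '(': depth becomes 1
  Position 5 '(': depth becomes 2
  Position 6 ')': depth becomes 1
  Position 7 '(': depth becomes 2
  Position 8 ')': depth becomes 1
  Position 9 ')': depth becomes 0
  Position 10 '(': depth becomes 1
  Position 11 '(': depth becomes 2
  Position 12 '(': depth becomes 3
  Position 13 '(': depth becomes 4
  Position 14 ')': depth becomes 3
  Position 15 ')': depth becomes 2
  Position 16 ')': depth becomes 1
  Position 17 ')': depth becomes 0
  Position 18 '(': depth becomes 1
  Position 19 ')': depth becomes 0
  Position 20 '(': depth becomes 1
  Position 21 ')': depth becomes 0
  Position 22 '(': depth becomes 1
  Position 23 '(': depth becomes 2
  Position 24 ')': depth becomes 1
  Position 25 ')': depth becomes 0
Maximum depth reached: 4

4


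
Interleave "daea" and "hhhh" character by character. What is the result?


Interleaving "daea" and "hhhh":
  Position 0: 'd' from first, 'h' from second => "dh"
  Position 1: 'a' from first, 'h' from second => "ah"
  Position 2: 'e' from first, 'h' from second => "eh"
  Position 3: 'a' from first, 'h' from second => "ah"
Result: dhahehah

dhahehah


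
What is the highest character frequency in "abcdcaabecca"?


Input: abcdcaabecca
Character counts:
  'a': 4
  'b': 2
  'c': 4
  'd': 1
  'e': 1
Maximum frequency: 4

4


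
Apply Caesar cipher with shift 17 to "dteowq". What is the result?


Caesar cipher: shift "dteowq" by 17
  'd' (pos 3) + 17 = pos 20 = 'u'
  't' (pos 19) + 17 = pos 10 = 'k'
  'e' (pos 4) + 17 = pos 21 = 'v'
  'o' (pos 14) + 17 = pos 5 = 'f'
  'w' (pos 22) + 17 = pos 13 = 'n'
  'q' (pos 16) + 17 = pos 7 = 'h'
Result: ukvfnh

ukvfnh


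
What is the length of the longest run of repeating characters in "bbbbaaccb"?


Input: "bbbbaaccb"
Scanning for longest run:
  Position 1 ('b'): continues run of 'b', length=2
  Position 2 ('b'): continues run of 'b', length=3
  Position 3 ('b'): continues run of 'b', length=4
  Position 4 ('a'): new char, reset run to 1
  Position 5 ('a'): continues run of 'a', length=2
  Position 6 ('c'): new char, reset run to 1
  Position 7 ('c'): continues run of 'c', length=2
  Position 8 ('b'): new char, reset run to 1
Longest run: 'b' with length 4

4


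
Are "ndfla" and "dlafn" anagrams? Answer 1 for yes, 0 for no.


Strings: "ndfla", "dlafn"
Sorted first:  adfln
Sorted second: adfln
Sorted forms match => anagrams

1


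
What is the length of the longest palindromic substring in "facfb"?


Input: "facfb"
Checking substrings for palindromes:
  No multi-char palindromic substrings found
Longest palindromic substring: "f" with length 1

1


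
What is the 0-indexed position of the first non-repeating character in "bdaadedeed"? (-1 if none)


Input: bdaadedeed
Character frequencies:
  'a': 2
  'b': 1
  'd': 4
  'e': 3
Scanning left to right for freq == 1:
  Position 0 ('b'): unique! => answer = 0

0


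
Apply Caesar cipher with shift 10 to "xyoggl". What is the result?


Caesar cipher: shift "xyoggl" by 10
  'x' (pos 23) + 10 = pos 7 = 'h'
  'y' (pos 24) + 10 = pos 8 = 'i'
  'o' (pos 14) + 10 = pos 24 = 'y'
  'g' (pos 6) + 10 = pos 16 = 'q'
  'g' (pos 6) + 10 = pos 16 = 'q'
  'l' (pos 11) + 10 = pos 21 = 'v'
Result: hiyqqv

hiyqqv


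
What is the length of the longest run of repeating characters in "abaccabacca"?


Input: "abaccabacca"
Scanning for longest run:
  Position 1 ('b'): new char, reset run to 1
  Position 2 ('a'): new char, reset run to 1
  Position 3 ('c'): new char, reset run to 1
  Position 4 ('c'): continues run of 'c', length=2
  Position 5 ('a'): new char, reset run to 1
  Position 6 ('b'): new char, reset run to 1
  Position 7 ('a'): new char, reset run to 1
  Position 8 ('c'): new char, reset run to 1
  Position 9 ('c'): continues run of 'c', length=2
  Position 10 ('a'): new char, reset run to 1
Longest run: 'c' with length 2

2


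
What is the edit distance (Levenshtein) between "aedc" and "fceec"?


Computing edit distance: "aedc" -> "fceec"
DP table:
           f    c    e    e    c
      0    1    2    3    4    5
  a   1    1    2    3    4    5
  e   2    2    2    2    3    4
  d   3    3    3    3    3    4
  c   4    4    3    4    4    3
Edit distance = dp[4][5] = 3

3


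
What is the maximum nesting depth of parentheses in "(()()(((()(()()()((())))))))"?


Input: "(()()(((()(()()()((())))))))"
Tracking depth:
  Position 0 '(': depth becomes 1
  Position 1 '(': depth becomes 2
  Position 2 ')': depth becomes 1
  Position 3 '(': depth becomes 2
  Position 4 ')': depth becomes 1
  Position 5 '(': depth becomes 2
  Position 6 '(': depth becomes 3
  Position 7 '(': depth becomes 4
  Position 8 '(': depth becomes 5
  Position 9 ')': depth becomes 4
  Position 10 '(': depth becomes 5
  Position 11 '(': depth becomes 6
  Position 12 ')': depth becomes 5
  Position 13 '(': depth becomes 6
  Position 14 ')': depth becomes 5
  Position 15 '(': depth becomes 6
  Position 16 ')': depth becomes 5
  Position 17 '(': depth becomes 6
  Position 18 '(': depth becomes 7
  Position 19 '(': depth becomes 8
  Position 20 ')': depth becomes 7
  Position 21 ')': depth becomes 6
  Position 22 ')': depth becomes 5
  Position 23 ')': depth becomes 4
  Position 24 ')': depth becomes 3
  Position 25 ')': depth becomes 2
  Position 26 ')': depth becomes 1
  Position 27 ')': depth becomes 0
Maximum depth reached: 8

8


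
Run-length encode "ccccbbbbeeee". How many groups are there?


Input: ccccbbbbeeee
Scanning for consecutive runs:
  Group 1: 'c' x 4 (positions 0-3)
  Group 2: 'b' x 4 (positions 4-7)
  Group 3: 'e' x 4 (positions 8-11)
Total groups: 3

3


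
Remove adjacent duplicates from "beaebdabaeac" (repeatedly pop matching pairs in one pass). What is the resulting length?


Input: beaebdabaeac
Stack-based adjacent duplicate removal:
  Read 'b': push. Stack: b
  Read 'e': push. Stack: be
  Read 'a': push. Stack: bea
  Read 'e': push. Stack: beae
  Read 'b': push. Stack: beaeb
  Read 'd': push. Stack: beaebd
  Read 'a': push. Stack: beaebda
  Read 'b': push. Stack: beaebdab
  Read 'a': push. Stack: beaebdaba
  Read 'e': push. Stack: beaebdabae
  Read 'a': push. Stack: beaebdabaea
  Read 'c': push. Stack: beaebdabaeac
Final stack: "beaebdabaeac" (length 12)

12


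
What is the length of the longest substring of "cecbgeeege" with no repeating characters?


Input: "cecbgeeege"
Sliding window (track last position of each char):
  Position 0 ('c'): window [0,0] length 1 -- new best
  Position 1 ('e'): window [0,1] length 2 -- new best
  Position 2 ('c'): repeat (last at 0), move window start to 1
  Position 2 ('c'): window [1,2] length 2
  Position 3 ('b'): window [1,3] length 3 -- new best
  Position 4 ('g'): window [1,4] length 4 -- new best
  Position 5 ('e'): repeat (last at 1), move window start to 2
  Position 5 ('e'): window [2,5] length 4
  Position 6 ('e'): repeat (last at 5), move window start to 6
  Position 6 ('e'): window [6,6] length 1
  Position 7 ('e'): repeat (last at 6), move window start to 7
  Position 7 ('e'): window [7,7] length 1
  Position 8 ('g'): window [7,8] length 2
  Position 9 ('e'): repeat (last at 7), move window start to 8
  Position 9 ('e'): window [8,9] length 2
Longest substring with no repeats: "ecbg" with length 4

4


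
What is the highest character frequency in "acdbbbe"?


Input: acdbbbe
Character counts:
  'a': 1
  'b': 3
  'c': 1
  'd': 1
  'e': 1
Maximum frequency: 3

3


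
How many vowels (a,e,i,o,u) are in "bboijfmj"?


Input: bboijfmj
Checking each character:
  'b' at position 0: consonant
  'b' at position 1: consonant
  'o' at position 2: vowel (running total: 1)
  'i' at position 3: vowel (running total: 2)
  'j' at position 4: consonant
  'f' at position 5: consonant
  'm' at position 6: consonant
  'j' at position 7: consonant
Total vowels: 2

2


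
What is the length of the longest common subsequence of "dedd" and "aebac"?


LCS of "dedd" and "aebac"
DP table:
           a    e    b    a    c
      0    0    0    0    0    0
  d   0    0    0    0    0    0
  e   0    0    1    1    1    1
  d   0    0    1    1    1    1
  d   0    0    1    1    1    1
LCS length = dp[4][5] = 1

1


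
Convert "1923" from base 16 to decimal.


Input: "1923" in base 16
Positional expansion:
  Digit '1' (value 1) x 16^3 = 4096
  Digit '9' (value 9) x 16^2 = 2304
  Digit '2' (value 2) x 16^1 = 32
  Digit '3' (value 3) x 16^0 = 3
Sum = 6435

6435


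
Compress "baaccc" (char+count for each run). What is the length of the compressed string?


Input: baaccc
Runs:
  'b' x 1 => "b1"
  'a' x 2 => "a2"
  'c' x 3 => "c3"
Compressed: "b1a2c3"
Compressed length: 6

6


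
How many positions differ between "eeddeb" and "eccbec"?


Comparing "eeddeb" and "eccbec" position by position:
  Position 0: 'e' vs 'e' => same
  Position 1: 'e' vs 'c' => DIFFER
  Position 2: 'd' vs 'c' => DIFFER
  Position 3: 'd' vs 'b' => DIFFER
  Position 4: 'e' vs 'e' => same
  Position 5: 'b' vs 'c' => DIFFER
Positions that differ: 4

4


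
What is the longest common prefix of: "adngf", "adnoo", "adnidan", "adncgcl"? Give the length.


Words: adngf, adnoo, adnidan, adncgcl
  Position 0: all 'a' => match
  Position 1: all 'd' => match
  Position 2: all 'n' => match
  Position 3: ('g', 'o', 'i', 'c') => mismatch, stop
LCP = "adn" (length 3)

3


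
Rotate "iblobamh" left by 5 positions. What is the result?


Input: "iblobamh", rotate left by 5
First 5 characters: "iblob"
Remaining characters: "amh"
Concatenate remaining + first: "amh" + "iblob" = "amhiblob"

amhiblob


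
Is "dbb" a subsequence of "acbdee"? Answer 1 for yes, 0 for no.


Check if "dbb" is a subsequence of "acbdee"
Greedy scan:
  Position 0 ('a'): no match needed
  Position 1 ('c'): no match needed
  Position 2 ('b'): no match needed
  Position 3 ('d'): matches sub[0] = 'd'
  Position 4 ('e'): no match needed
  Position 5 ('e'): no match needed
Only matched 1/3 characters => not a subsequence

0


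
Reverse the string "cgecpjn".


Input: cgecpjn
Reading characters right to left:
  Position 6: 'n'
  Position 5: 'j'
  Position 4: 'p'
  Position 3: 'c'
  Position 2: 'e'
  Position 1: 'g'
  Position 0: 'c'
Reversed: njpcegc

njpcegc


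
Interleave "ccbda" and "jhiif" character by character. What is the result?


Interleaving "ccbda" and "jhiif":
  Position 0: 'c' from first, 'j' from second => "cj"
  Position 1: 'c' from first, 'h' from second => "ch"
  Position 2: 'b' from first, 'i' from second => "bi"
  Position 3: 'd' from first, 'i' from second => "di"
  Position 4: 'a' from first, 'f' from second => "af"
Result: cjchbidiaf

cjchbidiaf


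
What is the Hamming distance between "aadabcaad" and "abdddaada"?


Comparing "aadabcaad" and "abdddaada" position by position:
  Position 0: 'a' vs 'a' => same
  Position 1: 'a' vs 'b' => differ
  Position 2: 'd' vs 'd' => same
  Position 3: 'a' vs 'd' => differ
  Position 4: 'b' vs 'd' => differ
  Position 5: 'c' vs 'a' => differ
  Position 6: 'a' vs 'a' => same
  Position 7: 'a' vs 'd' => differ
  Position 8: 'd' vs 'a' => differ
Total differences (Hamming distance): 6

6


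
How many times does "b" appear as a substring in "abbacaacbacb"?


Searching for "b" in "abbacaacbacb"
Scanning each position:
  Position 0: "a" => no
  Position 1: "b" => MATCH
  Position 2: "b" => MATCH
  Position 3: "a" => no
  Position 4: "c" => no
  Position 5: "a" => no
  Position 6: "a" => no
  Position 7: "c" => no
  Position 8: "b" => MATCH
  Position 9: "a" => no
  Position 10: "c" => no
  Position 11: "b" => MATCH
Total occurrences: 4

4


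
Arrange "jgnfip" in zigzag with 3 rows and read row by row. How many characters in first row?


Zigzag "jgnfip" into 3 rows:
Placing characters:
  'j' => row 0
  'g' => row 1
  'n' => row 2
  'f' => row 1
  'i' => row 0
  'p' => row 1
Rows:
  Row 0: "ji"
  Row 1: "gfp"
  Row 2: "n"
First row length: 2

2


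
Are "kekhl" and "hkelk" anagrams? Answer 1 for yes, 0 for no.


Strings: "kekhl", "hkelk"
Sorted first:  ehkkl
Sorted second: ehkkl
Sorted forms match => anagrams

1


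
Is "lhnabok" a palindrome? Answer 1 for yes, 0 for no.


Input: lhnabok
Reversed: kobanhl
  Compare pos 0 ('l') with pos 6 ('k'): MISMATCH
  Compare pos 1 ('h') with pos 5 ('o'): MISMATCH
  Compare pos 2 ('n') with pos 4 ('b'): MISMATCH
Result: not a palindrome

0


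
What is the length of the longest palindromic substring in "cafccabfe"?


Input: "cafccabfe"
Checking substrings for palindromes:
  [3:5] "cc" (len 2) => palindrome
Longest palindromic substring: "cc" with length 2

2


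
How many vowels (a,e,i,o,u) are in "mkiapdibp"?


Input: mkiapdibp
Checking each character:
  'm' at position 0: consonant
  'k' at position 1: consonant
  'i' at position 2: vowel (running total: 1)
  'a' at position 3: vowel (running total: 2)
  'p' at position 4: consonant
  'd' at position 5: consonant
  'i' at position 6: vowel (running total: 3)
  'b' at position 7: consonant
  'p' at position 8: consonant
Total vowels: 3

3


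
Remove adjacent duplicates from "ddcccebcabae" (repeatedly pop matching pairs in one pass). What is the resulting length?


Input: ddcccebcabae
Stack-based adjacent duplicate removal:
  Read 'd': push. Stack: d
  Read 'd': matches stack top 'd' => pop. Stack: (empty)
  Read 'c': push. Stack: c
  Read 'c': matches stack top 'c' => pop. Stack: (empty)
  Read 'c': push. Stack: c
  Read 'e': push. Stack: ce
  Read 'b': push. Stack: ceb
  Read 'c': push. Stack: cebc
  Read 'a': push. Stack: cebca
  Read 'b': push. Stack: cebcab
  Read 'a': push. Stack: cebcaba
  Read 'e': push. Stack: cebcabae
Final stack: "cebcabae" (length 8)

8


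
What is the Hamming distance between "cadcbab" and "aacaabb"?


Comparing "cadcbab" and "aacaabb" position by position:
  Position 0: 'c' vs 'a' => differ
  Position 1: 'a' vs 'a' => same
  Position 2: 'd' vs 'c' => differ
  Position 3: 'c' vs 'a' => differ
  Position 4: 'b' vs 'a' => differ
  Position 5: 'a' vs 'b' => differ
  Position 6: 'b' vs 'b' => same
Total differences (Hamming distance): 5

5


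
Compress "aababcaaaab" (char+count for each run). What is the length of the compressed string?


Input: aababcaaaab
Runs:
  'a' x 2 => "a2"
  'b' x 1 => "b1"
  'a' x 1 => "a1"
  'b' x 1 => "b1"
  'c' x 1 => "c1"
  'a' x 4 => "a4"
  'b' x 1 => "b1"
Compressed: "a2b1a1b1c1a4b1"
Compressed length: 14

14


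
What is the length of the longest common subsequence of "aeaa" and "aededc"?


LCS of "aeaa" and "aededc"
DP table:
           a    e    d    e    d    c
      0    0    0    0    0    0    0
  a   0    1    1    1    1    1    1
  e   0    1    2    2    2    2    2
  a   0    1    2    2    2    2    2
  a   0    1    2    2    2    2    2
LCS length = dp[4][6] = 2

2


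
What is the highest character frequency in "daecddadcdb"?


Input: daecddadcdb
Character counts:
  'a': 2
  'b': 1
  'c': 2
  'd': 5
  'e': 1
Maximum frequency: 5

5


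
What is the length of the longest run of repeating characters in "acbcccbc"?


Input: "acbcccbc"
Scanning for longest run:
  Position 1 ('c'): new char, reset run to 1
  Position 2 ('b'): new char, reset run to 1
  Position 3 ('c'): new char, reset run to 1
  Position 4 ('c'): continues run of 'c', length=2
  Position 5 ('c'): continues run of 'c', length=3
  Position 6 ('b'): new char, reset run to 1
  Position 7 ('c'): new char, reset run to 1
Longest run: 'c' with length 3

3


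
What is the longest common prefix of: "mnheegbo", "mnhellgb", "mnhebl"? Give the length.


Words: mnheegbo, mnhellgb, mnhebl
  Position 0: all 'm' => match
  Position 1: all 'n' => match
  Position 2: all 'h' => match
  Position 3: all 'e' => match
  Position 4: ('e', 'l', 'b') => mismatch, stop
LCP = "mnhe" (length 4)

4


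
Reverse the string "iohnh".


Input: iohnh
Reading characters right to left:
  Position 4: 'h'
  Position 3: 'n'
  Position 2: 'h'
  Position 1: 'o'
  Position 0: 'i'
Reversed: hnhoi

hnhoi


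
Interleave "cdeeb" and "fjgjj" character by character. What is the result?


Interleaving "cdeeb" and "fjgjj":
  Position 0: 'c' from first, 'f' from second => "cf"
  Position 1: 'd' from first, 'j' from second => "dj"
  Position 2: 'e' from first, 'g' from second => "eg"
  Position 3: 'e' from first, 'j' from second => "ej"
  Position 4: 'b' from first, 'j' from second => "bj"
Result: cfdjegejbj

cfdjegejbj


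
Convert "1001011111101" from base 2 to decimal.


Input: "1001011111101" in base 2
Positional expansion:
  Digit '1' (value 1) x 2^12 = 4096
  Digit '0' (value 0) x 2^11 = 0
  Digit '0' (value 0) x 2^10 = 0
  Digit '1' (value 1) x 2^9 = 512
  Digit '0' (value 0) x 2^8 = 0
  Digit '1' (value 1) x 2^7 = 128
  Digit '1' (value 1) x 2^6 = 64
  Digit '1' (value 1) x 2^5 = 32
  Digit '1' (value 1) x 2^4 = 16
  Digit '1' (value 1) x 2^3 = 8
  Digit '1' (value 1) x 2^2 = 4
  Digit '0' (value 0) x 2^1 = 0
  Digit '1' (value 1) x 2^0 = 1
Sum = 4861

4861


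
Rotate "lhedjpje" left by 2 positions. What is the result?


Input: "lhedjpje", rotate left by 2
First 2 characters: "lh"
Remaining characters: "edjpje"
Concatenate remaining + first: "edjpje" + "lh" = "edjpjelh"

edjpjelh


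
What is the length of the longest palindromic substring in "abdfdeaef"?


Input: "abdfdeaef"
Checking substrings for palindromes:
  [2:5] "dfd" (len 3) => palindrome
  [5:8] "eae" (len 3) => palindrome
Longest palindromic substring: "dfd" with length 3

3


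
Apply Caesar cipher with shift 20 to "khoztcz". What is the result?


Caesar cipher: shift "khoztcz" by 20
  'k' (pos 10) + 20 = pos 4 = 'e'
  'h' (pos 7) + 20 = pos 1 = 'b'
  'o' (pos 14) + 20 = pos 8 = 'i'
  'z' (pos 25) + 20 = pos 19 = 't'
  't' (pos 19) + 20 = pos 13 = 'n'
  'c' (pos 2) + 20 = pos 22 = 'w'
  'z' (pos 25) + 20 = pos 19 = 't'
Result: ebitnwt

ebitnwt


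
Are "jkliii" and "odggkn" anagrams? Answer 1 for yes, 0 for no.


Strings: "jkliii", "odggkn"
Sorted first:  iiijkl
Sorted second: dggkno
Differ at position 0: 'i' vs 'd' => not anagrams

0


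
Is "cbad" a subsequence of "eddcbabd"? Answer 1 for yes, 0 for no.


Check if "cbad" is a subsequence of "eddcbabd"
Greedy scan:
  Position 0 ('e'): no match needed
  Position 1 ('d'): no match needed
  Position 2 ('d'): no match needed
  Position 3 ('c'): matches sub[0] = 'c'
  Position 4 ('b'): matches sub[1] = 'b'
  Position 5 ('a'): matches sub[2] = 'a'
  Position 6 ('b'): no match needed
  Position 7 ('d'): matches sub[3] = 'd'
All 4 characters matched => is a subsequence

1


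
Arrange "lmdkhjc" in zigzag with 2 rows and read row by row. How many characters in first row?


Zigzag "lmdkhjc" into 2 rows:
Placing characters:
  'l' => row 0
  'm' => row 1
  'd' => row 0
  'k' => row 1
  'h' => row 0
  'j' => row 1
  'c' => row 0
Rows:
  Row 0: "ldhc"
  Row 1: "mkj"
First row length: 4

4


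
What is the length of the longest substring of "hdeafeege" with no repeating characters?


Input: "hdeafeege"
Sliding window (track last position of each char):
  Position 0 ('h'): window [0,0] length 1 -- new best
  Position 1 ('d'): window [0,1] length 2 -- new best
  Position 2 ('e'): window [0,2] length 3 -- new best
  Position 3 ('a'): window [0,3] length 4 -- new best
  Position 4 ('f'): window [0,4] length 5 -- new best
  Position 5 ('e'): repeat (last at 2), move window start to 3
  Position 5 ('e'): window [3,5] length 3
  Position 6 ('e'): repeat (last at 5), move window start to 6
  Position 6 ('e'): window [6,6] length 1
  Position 7 ('g'): window [6,7] length 2
  Position 8 ('e'): repeat (last at 6), move window start to 7
  Position 8 ('e'): window [7,8] length 2
Longest substring with no repeats: "hdeaf" with length 5

5


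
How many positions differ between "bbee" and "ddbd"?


Comparing "bbee" and "ddbd" position by position:
  Position 0: 'b' vs 'd' => DIFFER
  Position 1: 'b' vs 'd' => DIFFER
  Position 2: 'e' vs 'b' => DIFFER
  Position 3: 'e' vs 'd' => DIFFER
Positions that differ: 4

4


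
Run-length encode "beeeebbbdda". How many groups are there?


Input: beeeebbbdda
Scanning for consecutive runs:
  Group 1: 'b' x 1 (positions 0-0)
  Group 2: 'e' x 4 (positions 1-4)
  Group 3: 'b' x 3 (positions 5-7)
  Group 4: 'd' x 2 (positions 8-9)
  Group 5: 'a' x 1 (positions 10-10)
Total groups: 5

5


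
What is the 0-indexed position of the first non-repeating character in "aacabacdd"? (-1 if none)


Input: aacabacdd
Character frequencies:
  'a': 4
  'b': 1
  'c': 2
  'd': 2
Scanning left to right for freq == 1:
  Position 0 ('a'): freq=4, skip
  Position 1 ('a'): freq=4, skip
  Position 2 ('c'): freq=2, skip
  Position 3 ('a'): freq=4, skip
  Position 4 ('b'): unique! => answer = 4

4


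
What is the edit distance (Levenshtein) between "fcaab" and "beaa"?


Computing edit distance: "fcaab" -> "beaa"
DP table:
           b    e    a    a
      0    1    2    3    4
  f   1    1    2    3    4
  c   2    2    2    3    4
  a   3    3    3    2    3
  a   4    4    4    3    2
  b   5    4    5    4    3
Edit distance = dp[5][4] = 3

3


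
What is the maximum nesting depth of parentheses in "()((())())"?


Input: "()((())())"
Tracking depth:
  Position 0 '(': depth becomes 1
  Position 1 ')': depth becomes 0
  Position 2 '(': depth becomes 1
  Position 3 '(': depth becomes 2
  Position 4 '(': depth becomes 3
  Position 5 ')': depth becomes 2
  Position 6 ')': depth becomes 1
  Position 7 '(': depth becomes 2
  Position 8 ')': depth becomes 1
  Position 9 ')': depth becomes 0
Maximum depth reached: 3

3


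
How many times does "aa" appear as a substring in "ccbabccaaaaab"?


Searching for "aa" in "ccbabccaaaaab"
Scanning each position:
  Position 0: "cc" => no
  Position 1: "cb" => no
  Position 2: "ba" => no
  Position 3: "ab" => no
  Position 4: "bc" => no
  Position 5: "cc" => no
  Position 6: "ca" => no
  Position 7: "aa" => MATCH
  Position 8: "aa" => MATCH
  Position 9: "aa" => MATCH
  Position 10: "aa" => MATCH
  Position 11: "ab" => no
Total occurrences: 4

4


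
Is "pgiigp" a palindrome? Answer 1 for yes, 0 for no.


Input: pgiigp
Reversed: pgiigp
  Compare pos 0 ('p') with pos 5 ('p'): match
  Compare pos 1 ('g') with pos 4 ('g'): match
  Compare pos 2 ('i') with pos 3 ('i'): match
Result: palindrome

1


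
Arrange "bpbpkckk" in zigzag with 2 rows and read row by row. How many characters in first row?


Zigzag "bpbpkckk" into 2 rows:
Placing characters:
  'b' => row 0
  'p' => row 1
  'b' => row 0
  'p' => row 1
  'k' => row 0
  'c' => row 1
  'k' => row 0
  'k' => row 1
Rows:
  Row 0: "bbkk"
  Row 1: "ppck"
First row length: 4

4


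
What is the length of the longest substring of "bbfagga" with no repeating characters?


Input: "bbfagga"
Sliding window (track last position of each char):
  Position 0 ('b'): window [0,0] length 1 -- new best
  Position 1 ('b'): repeat (last at 0), move window start to 1
  Position 1 ('b'): window [1,1] length 1
  Position 2 ('f'): window [1,2] length 2 -- new best
  Position 3 ('a'): window [1,3] length 3 -- new best
  Position 4 ('g'): window [1,4] length 4 -- new best
  Position 5 ('g'): repeat (last at 4), move window start to 5
  Position 5 ('g'): window [5,5] length 1
  Position 6 ('a'): window [5,6] length 2
Longest substring with no repeats: "bfag" with length 4

4


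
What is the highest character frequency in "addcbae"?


Input: addcbae
Character counts:
  'a': 2
  'b': 1
  'c': 1
  'd': 2
  'e': 1
Maximum frequency: 2

2


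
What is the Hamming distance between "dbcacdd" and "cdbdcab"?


Comparing "dbcacdd" and "cdbdcab" position by position:
  Position 0: 'd' vs 'c' => differ
  Position 1: 'b' vs 'd' => differ
  Position 2: 'c' vs 'b' => differ
  Position 3: 'a' vs 'd' => differ
  Position 4: 'c' vs 'c' => same
  Position 5: 'd' vs 'a' => differ
  Position 6: 'd' vs 'b' => differ
Total differences (Hamming distance): 6

6


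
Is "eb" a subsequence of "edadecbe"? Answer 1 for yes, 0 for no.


Check if "eb" is a subsequence of "edadecbe"
Greedy scan:
  Position 0 ('e'): matches sub[0] = 'e'
  Position 1 ('d'): no match needed
  Position 2 ('a'): no match needed
  Position 3 ('d'): no match needed
  Position 4 ('e'): no match needed
  Position 5 ('c'): no match needed
  Position 6 ('b'): matches sub[1] = 'b'
  Position 7 ('e'): no match needed
All 2 characters matched => is a subsequence

1


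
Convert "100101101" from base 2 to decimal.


Input: "100101101" in base 2
Positional expansion:
  Digit '1' (value 1) x 2^8 = 256
  Digit '0' (value 0) x 2^7 = 0
  Digit '0' (value 0) x 2^6 = 0
  Digit '1' (value 1) x 2^5 = 32
  Digit '0' (value 0) x 2^4 = 0
  Digit '1' (value 1) x 2^3 = 8
  Digit '1' (value 1) x 2^2 = 4
  Digit '0' (value 0) x 2^1 = 0
  Digit '1' (value 1) x 2^0 = 1
Sum = 301

301


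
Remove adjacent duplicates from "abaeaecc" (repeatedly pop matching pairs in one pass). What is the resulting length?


Input: abaeaecc
Stack-based adjacent duplicate removal:
  Read 'a': push. Stack: a
  Read 'b': push. Stack: ab
  Read 'a': push. Stack: aba
  Read 'e': push. Stack: abae
  Read 'a': push. Stack: abaea
  Read 'e': push. Stack: abaeae
  Read 'c': push. Stack: abaeaec
  Read 'c': matches stack top 'c' => pop. Stack: abaeae
Final stack: "abaeae" (length 6)

6


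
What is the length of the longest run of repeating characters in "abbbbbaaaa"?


Input: "abbbbbaaaa"
Scanning for longest run:
  Position 1 ('b'): new char, reset run to 1
  Position 2 ('b'): continues run of 'b', length=2
  Position 3 ('b'): continues run of 'b', length=3
  Position 4 ('b'): continues run of 'b', length=4
  Position 5 ('b'): continues run of 'b', length=5
  Position 6 ('a'): new char, reset run to 1
  Position 7 ('a'): continues run of 'a', length=2
  Position 8 ('a'): continues run of 'a', length=3
  Position 9 ('a'): continues run of 'a', length=4
Longest run: 'b' with length 5

5


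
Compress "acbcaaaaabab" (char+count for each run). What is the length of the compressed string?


Input: acbcaaaaabab
Runs:
  'a' x 1 => "a1"
  'c' x 1 => "c1"
  'b' x 1 => "b1"
  'c' x 1 => "c1"
  'a' x 5 => "a5"
  'b' x 1 => "b1"
  'a' x 1 => "a1"
  'b' x 1 => "b1"
Compressed: "a1c1b1c1a5b1a1b1"
Compressed length: 16

16


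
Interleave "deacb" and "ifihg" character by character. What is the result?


Interleaving "deacb" and "ifihg":
  Position 0: 'd' from first, 'i' from second => "di"
  Position 1: 'e' from first, 'f' from second => "ef"
  Position 2: 'a' from first, 'i' from second => "ai"
  Position 3: 'c' from first, 'h' from second => "ch"
  Position 4: 'b' from first, 'g' from second => "bg"
Result: diefaichbg

diefaichbg


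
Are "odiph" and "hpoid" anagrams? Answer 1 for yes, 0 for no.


Strings: "odiph", "hpoid"
Sorted first:  dhiop
Sorted second: dhiop
Sorted forms match => anagrams

1


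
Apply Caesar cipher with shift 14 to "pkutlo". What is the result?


Caesar cipher: shift "pkutlo" by 14
  'p' (pos 15) + 14 = pos 3 = 'd'
  'k' (pos 10) + 14 = pos 24 = 'y'
  'u' (pos 20) + 14 = pos 8 = 'i'
  't' (pos 19) + 14 = pos 7 = 'h'
  'l' (pos 11) + 14 = pos 25 = 'z'
  'o' (pos 14) + 14 = pos 2 = 'c'
Result: dyihzc

dyihzc


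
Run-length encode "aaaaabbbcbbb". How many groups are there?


Input: aaaaabbbcbbb
Scanning for consecutive runs:
  Group 1: 'a' x 5 (positions 0-4)
  Group 2: 'b' x 3 (positions 5-7)
  Group 3: 'c' x 1 (positions 8-8)
  Group 4: 'b' x 3 (positions 9-11)
Total groups: 4

4


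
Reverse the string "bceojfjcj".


Input: bceojfjcj
Reading characters right to left:
  Position 8: 'j'
  Position 7: 'c'
  Position 6: 'j'
  Position 5: 'f'
  Position 4: 'j'
  Position 3: 'o'
  Position 2: 'e'
  Position 1: 'c'
  Position 0: 'b'
Reversed: jcjfjoecb

jcjfjoecb


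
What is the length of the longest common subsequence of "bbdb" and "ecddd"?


LCS of "bbdb" and "ecddd"
DP table:
           e    c    d    d    d
      0    0    0    0    0    0
  b   0    0    0    0    0    0
  b   0    0    0    0    0    0
  d   0    0    0    1    1    1
  b   0    0    0    1    1    1
LCS length = dp[4][5] = 1

1


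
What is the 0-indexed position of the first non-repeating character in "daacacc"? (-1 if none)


Input: daacacc
Character frequencies:
  'a': 3
  'c': 3
  'd': 1
Scanning left to right for freq == 1:
  Position 0 ('d'): unique! => answer = 0

0


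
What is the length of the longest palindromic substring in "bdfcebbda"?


Input: "bdfcebbda"
Checking substrings for palindromes:
  [5:7] "bb" (len 2) => palindrome
Longest palindromic substring: "bb" with length 2

2


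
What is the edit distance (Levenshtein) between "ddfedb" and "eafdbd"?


Computing edit distance: "ddfedb" -> "eafdbd"
DP table:
           e    a    f    d    b    d
      0    1    2    3    4    5    6
  d   1    1    2    3    3    4    5
  d   2    2    2    3    3    4    4
  f   3    3    3    2    3    4    5
  e   4    3    4    3    3    4    5
  d   5    4    4    4    3    4    4
  b   6    5    5    5    4    3    4
Edit distance = dp[6][6] = 4

4


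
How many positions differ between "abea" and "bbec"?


Comparing "abea" and "bbec" position by position:
  Position 0: 'a' vs 'b' => DIFFER
  Position 1: 'b' vs 'b' => same
  Position 2: 'e' vs 'e' => same
  Position 3: 'a' vs 'c' => DIFFER
Positions that differ: 2

2


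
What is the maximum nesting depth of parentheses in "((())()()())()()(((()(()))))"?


Input: "((())()()())()()(((()(()))))"
Tracking depth:
  Position 0 '(': depth becomes 1
  Position 1 '(': depth becomes 2
  Position 2 '(': depth becomes 3
  Position 3 ')': depth becomes 2
  Position 4 ')': depth becomes 1
  Position 5 '(': depth becomes 2
  Position 6 ')': depth becomes 1
  Position 7 '(': depth becomes 2
  Position 8 ')': depth becomes 1
  Position 9 '(': depth becomes 2
  Position 10 ')': depth becomes 1
  Position 11 ')': depth becomes 0
  Position 12 '(': depth becomes 1
  Position 13 ')': depth becomes 0
  Position 14 '(': depth becomes 1
  Position 15 ')': depth becomes 0
  Position 16 '(': depth becomes 1
  Position 17 '(': depth becomes 2
  Position 18 '(': depth becomes 3
  Position 19 '(': depth becomes 4
  Position 20 ')': depth becomes 3
  Position 21 '(': depth becomes 4
  Position 22 '(': depth becomes 5
  Position 23 ')': depth becomes 4
  Position 24 ')': depth becomes 3
  Position 25 ')': depth becomes 2
  Position 26 ')': depth becomes 1
  Position 27 ')': depth becomes 0
Maximum depth reached: 5

5


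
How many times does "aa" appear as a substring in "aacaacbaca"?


Searching for "aa" in "aacaacbaca"
Scanning each position:
  Position 0: "aa" => MATCH
  Position 1: "ac" => no
  Position 2: "ca" => no
  Position 3: "aa" => MATCH
  Position 4: "ac" => no
  Position 5: "cb" => no
  Position 6: "ba" => no
  Position 7: "ac" => no
  Position 8: "ca" => no
Total occurrences: 2

2


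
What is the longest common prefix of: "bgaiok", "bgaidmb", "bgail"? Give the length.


Words: bgaiok, bgaidmb, bgail
  Position 0: all 'b' => match
  Position 1: all 'g' => match
  Position 2: all 'a' => match
  Position 3: all 'i' => match
  Position 4: ('o', 'd', 'l') => mismatch, stop
LCP = "bgai" (length 4)

4


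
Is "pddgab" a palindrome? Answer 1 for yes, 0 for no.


Input: pddgab
Reversed: bagddp
  Compare pos 0 ('p') with pos 5 ('b'): MISMATCH
  Compare pos 1 ('d') with pos 4 ('a'): MISMATCH
  Compare pos 2 ('d') with pos 3 ('g'): MISMATCH
Result: not a palindrome

0


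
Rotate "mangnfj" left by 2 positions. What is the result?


Input: "mangnfj", rotate left by 2
First 2 characters: "ma"
Remaining characters: "ngnfj"
Concatenate remaining + first: "ngnfj" + "ma" = "ngnfjma"

ngnfjma


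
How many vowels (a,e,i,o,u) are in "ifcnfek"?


Input: ifcnfek
Checking each character:
  'i' at position 0: vowel (running total: 1)
  'f' at position 1: consonant
  'c' at position 2: consonant
  'n' at position 3: consonant
  'f' at position 4: consonant
  'e' at position 5: vowel (running total: 2)
  'k' at position 6: consonant
Total vowels: 2

2


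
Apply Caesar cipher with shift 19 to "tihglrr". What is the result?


Caesar cipher: shift "tihglrr" by 19
  't' (pos 19) + 19 = pos 12 = 'm'
  'i' (pos 8) + 19 = pos 1 = 'b'
  'h' (pos 7) + 19 = pos 0 = 'a'
  'g' (pos 6) + 19 = pos 25 = 'z'
  'l' (pos 11) + 19 = pos 4 = 'e'
  'r' (pos 17) + 19 = pos 10 = 'k'
  'r' (pos 17) + 19 = pos 10 = 'k'
Result: mbazekk

mbazekk


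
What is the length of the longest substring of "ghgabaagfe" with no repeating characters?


Input: "ghgabaagfe"
Sliding window (track last position of each char):
  Position 0 ('g'): window [0,0] length 1 -- new best
  Position 1 ('h'): window [0,1] length 2 -- new best
  Position 2 ('g'): repeat (last at 0), move window start to 1
  Position 2 ('g'): window [1,2] length 2
  Position 3 ('a'): window [1,3] length 3 -- new best
  Position 4 ('b'): window [1,4] length 4 -- new best
  Position 5 ('a'): repeat (last at 3), move window start to 4
  Position 5 ('a'): window [4,5] length 2
  Position 6 ('a'): repeat (last at 5), move window start to 6
  Position 6 ('a'): window [6,6] length 1
  Position 7 ('g'): window [6,7] length 2
  Position 8 ('f'): window [6,8] length 3
  Position 9 ('e'): window [6,9] length 4
Longest substring with no repeats: "hgab" with length 4

4


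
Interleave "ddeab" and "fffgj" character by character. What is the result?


Interleaving "ddeab" and "fffgj":
  Position 0: 'd' from first, 'f' from second => "df"
  Position 1: 'd' from first, 'f' from second => "df"
  Position 2: 'e' from first, 'f' from second => "ef"
  Position 3: 'a' from first, 'g' from second => "ag"
  Position 4: 'b' from first, 'j' from second => "bj"
Result: dfdfefagbj

dfdfefagbj


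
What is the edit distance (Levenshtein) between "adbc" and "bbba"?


Computing edit distance: "adbc" -> "bbba"
DP table:
           b    b    b    a
      0    1    2    3    4
  a   1    1    2    3    3
  d   2    2    2    3    4
  b   3    2    2    2    3
  c   4    3    3    3    3
Edit distance = dp[4][4] = 3

3


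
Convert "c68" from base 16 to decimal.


Input: "c68" in base 16
Positional expansion:
  Digit 'c' (value 12) x 16^2 = 3072
  Digit '6' (value 6) x 16^1 = 96
  Digit '8' (value 8) x 16^0 = 8
Sum = 3176

3176


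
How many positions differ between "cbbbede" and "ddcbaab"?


Comparing "cbbbede" and "ddcbaab" position by position:
  Position 0: 'c' vs 'd' => DIFFER
  Position 1: 'b' vs 'd' => DIFFER
  Position 2: 'b' vs 'c' => DIFFER
  Position 3: 'b' vs 'b' => same
  Position 4: 'e' vs 'a' => DIFFER
  Position 5: 'd' vs 'a' => DIFFER
  Position 6: 'e' vs 'b' => DIFFER
Positions that differ: 6

6


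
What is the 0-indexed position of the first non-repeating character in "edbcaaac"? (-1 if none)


Input: edbcaaac
Character frequencies:
  'a': 3
  'b': 1
  'c': 2
  'd': 1
  'e': 1
Scanning left to right for freq == 1:
  Position 0 ('e'): unique! => answer = 0

0


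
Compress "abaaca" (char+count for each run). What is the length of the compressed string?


Input: abaaca
Runs:
  'a' x 1 => "a1"
  'b' x 1 => "b1"
  'a' x 2 => "a2"
  'c' x 1 => "c1"
  'a' x 1 => "a1"
Compressed: "a1b1a2c1a1"
Compressed length: 10

10


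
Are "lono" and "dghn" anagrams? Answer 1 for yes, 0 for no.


Strings: "lono", "dghn"
Sorted first:  lnoo
Sorted second: dghn
Differ at position 0: 'l' vs 'd' => not anagrams

0


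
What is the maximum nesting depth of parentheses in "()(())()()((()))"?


Input: "()(())()()((()))"
Tracking depth:
  Position 0 '(': depth becomes 1
  Position 1 ')': depth becomes 0
  Position 2 '(': depth becomes 1
  Position 3 '(': depth becomes 2
  Position 4 ')': depth becomes 1
  Position 5 ')': depth becomes 0
  Position 6 '(': depth becomes 1
  Position 7 ')': depth becomes 0
  Position 8 '(': depth becomes 1
  Position 9 ')': depth becomes 0
  Position 10 '(': depth becomes 1
  Position 11 '(': depth becomes 2
  Position 12 '(': depth becomes 3
  Position 13 ')': depth becomes 2
  Position 14 ')': depth becomes 1
  Position 15 ')': depth becomes 0
Maximum depth reached: 3

3


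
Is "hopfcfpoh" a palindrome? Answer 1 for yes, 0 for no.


Input: hopfcfpoh
Reversed: hopfcfpoh
  Compare pos 0 ('h') with pos 8 ('h'): match
  Compare pos 1 ('o') with pos 7 ('o'): match
  Compare pos 2 ('p') with pos 6 ('p'): match
  Compare pos 3 ('f') with pos 5 ('f'): match
Result: palindrome

1


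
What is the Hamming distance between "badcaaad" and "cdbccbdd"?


Comparing "badcaaad" and "cdbccbdd" position by position:
  Position 0: 'b' vs 'c' => differ
  Position 1: 'a' vs 'd' => differ
  Position 2: 'd' vs 'b' => differ
  Position 3: 'c' vs 'c' => same
  Position 4: 'a' vs 'c' => differ
  Position 5: 'a' vs 'b' => differ
  Position 6: 'a' vs 'd' => differ
  Position 7: 'd' vs 'd' => same
Total differences (Hamming distance): 6

6


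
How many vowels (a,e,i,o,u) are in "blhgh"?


Input: blhgh
Checking each character:
  'b' at position 0: consonant
  'l' at position 1: consonant
  'h' at position 2: consonant
  'g' at position 3: consonant
  'h' at position 4: consonant
Total vowels: 0

0


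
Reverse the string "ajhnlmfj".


Input: ajhnlmfj
Reading characters right to left:
  Position 7: 'j'
  Position 6: 'f'
  Position 5: 'm'
  Position 4: 'l'
  Position 3: 'n'
  Position 2: 'h'
  Position 1: 'j'
  Position 0: 'a'
Reversed: jfmlnhja

jfmlnhja


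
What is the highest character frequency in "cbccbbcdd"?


Input: cbccbbcdd
Character counts:
  'b': 3
  'c': 4
  'd': 2
Maximum frequency: 4

4


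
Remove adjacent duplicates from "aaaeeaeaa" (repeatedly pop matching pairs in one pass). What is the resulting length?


Input: aaaeeaeaa
Stack-based adjacent duplicate removal:
  Read 'a': push. Stack: a
  Read 'a': matches stack top 'a' => pop. Stack: (empty)
  Read 'a': push. Stack: a
  Read 'e': push. Stack: ae
  Read 'e': matches stack top 'e' => pop. Stack: a
  Read 'a': matches stack top 'a' => pop. Stack: (empty)
  Read 'e': push. Stack: e
  Read 'a': push. Stack: ea
  Read 'a': matches stack top 'a' => pop. Stack: e
Final stack: "e" (length 1)

1


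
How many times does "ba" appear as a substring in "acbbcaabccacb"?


Searching for "ba" in "acbbcaabccacb"
Scanning each position:
  Position 0: "ac" => no
  Position 1: "cb" => no
  Position 2: "bb" => no
  Position 3: "bc" => no
  Position 4: "ca" => no
  Position 5: "aa" => no
  Position 6: "ab" => no
  Position 7: "bc" => no
  Position 8: "cc" => no
  Position 9: "ca" => no
  Position 10: "ac" => no
  Position 11: "cb" => no
Total occurrences: 0

0


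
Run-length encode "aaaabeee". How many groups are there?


Input: aaaabeee
Scanning for consecutive runs:
  Group 1: 'a' x 4 (positions 0-3)
  Group 2: 'b' x 1 (positions 4-4)
  Group 3: 'e' x 3 (positions 5-7)
Total groups: 3

3


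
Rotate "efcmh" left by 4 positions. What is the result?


Input: "efcmh", rotate left by 4
First 4 characters: "efcm"
Remaining characters: "h"
Concatenate remaining + first: "h" + "efcm" = "hefcm"

hefcm


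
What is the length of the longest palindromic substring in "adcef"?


Input: "adcef"
Checking substrings for palindromes:
  No multi-char palindromic substrings found
Longest palindromic substring: "a" with length 1

1
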